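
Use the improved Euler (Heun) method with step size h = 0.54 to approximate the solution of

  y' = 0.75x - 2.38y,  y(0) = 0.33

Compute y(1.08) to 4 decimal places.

0.3431

Heun: k1 = f(x_n, y_n); k2 = f(x_n + h, y_n + h·k1); y_{n+1} = y_n + (h/2)·(k1 + k2).
x=0.000000, y=0.330000:
  k1 = f(0.000000, 0.330000) = -0.785400
  k2 = f(0.540000, -0.094116) = 0.628996
  y ← 0.330000 + (0.54/2)·(-0.785400 + 0.628996) = 0.287771
x=0.540000, y=0.287771:
  k1 = f(0.540000, 0.287771) = -0.279895
  k2 = f(1.080000, 0.136628) = 0.484826
  y ← 0.287771 + (0.54/2)·(-0.279895 + 0.484826) = 0.343102
y(1.08) ≈ 0.3431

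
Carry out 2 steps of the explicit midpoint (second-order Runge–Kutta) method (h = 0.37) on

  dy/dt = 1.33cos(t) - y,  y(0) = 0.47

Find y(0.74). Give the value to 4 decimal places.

0.8369

Midpoint: k1 = f(t_n, y_n); k2 = f(t_n + h/2, y_n + (h/2)·k1); y_{n+1} = y_n + h·k2.
t=0.000000, y=0.470000:
  k1 = f(0.000000, 0.470000) = 0.860000
  k2 = f(0.185000, 0.629100) = 0.678205
  y ← 0.470000 + 0.37·0.678205 = 0.720936
t=0.370000, y=0.720936:
  k1 = f(0.370000, 0.720936) = 0.519059
  k2 = f(0.555000, 0.816962) = 0.313406
  y ← 0.720936 + 0.37·0.313406 = 0.836896
y(0.74) ≈ 0.8369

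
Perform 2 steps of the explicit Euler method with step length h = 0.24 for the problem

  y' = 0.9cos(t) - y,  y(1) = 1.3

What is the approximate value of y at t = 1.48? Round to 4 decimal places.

0.9097

Euler: y_{n+1} = y_n + h·f(t_n, y_n).
t=1.000000, y=1.300000: f=-0.813728 → y ← 1.300000 + 0.24·(-0.813728) = 1.104705
t=1.240000, y=1.104705: f=-0.812389 → y ← 1.104705 + 0.24·(-0.812389) = 0.909732
y(1.48) ≈ 0.9097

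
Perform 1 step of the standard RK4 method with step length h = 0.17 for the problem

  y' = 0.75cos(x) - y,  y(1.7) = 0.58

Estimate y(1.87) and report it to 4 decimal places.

RK4: k1 = f(x_n, y_n); k2 = f(x_n + h/2, y_n + (h/2)·k1); k3 = f(x_n + h/2, y_n + (h/2)·k2); k4 = f(x_n + h, y_n + h·k3); y_{n+1} = y_n + (h/6)·(k1 + 2k2 + 2k3 + k4).
x=1.700000, y=0.580000:
  k1 = f(1.700000, 0.580000) = -0.676633
  k2 = f(1.785000, 0.522486) = -0.681913
  k3 = f(1.785000, 0.522037) = -0.681464
  k4 = f(1.870000, 0.464151) = -0.685221
  y ← 0.580000 + (0.17/6)·(k1 + 2k2 + 2k3 + k4) = 0.464156
y(1.87) ≈ 0.4642

0.4642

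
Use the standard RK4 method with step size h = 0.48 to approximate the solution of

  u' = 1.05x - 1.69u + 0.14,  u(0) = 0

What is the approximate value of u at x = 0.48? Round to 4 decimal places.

RK4: k1 = f(x_n, u_n); k2 = f(x_n + h/2, u_n + (h/2)·k1); k3 = f(x_n + h/2, u_n + (h/2)·k2); k4 = f(x_n + h, u_n + h·k3); u_{n+1} = u_n + (h/6)·(k1 + 2k2 + 2k3 + k4).
x=0.000000, u=0.000000:
  k1 = f(0.000000, 0.000000) = 0.140000
  k2 = f(0.240000, 0.033600) = 0.335216
  k3 = f(0.240000, 0.080452) = 0.256036
  k4 = f(0.480000, 0.122897) = 0.436303
  u ← 0.000000 + (0.48/6)·(k1 + 2k2 + 2k3 + k4) = 0.140705
u(0.48) ≈ 0.1407

0.1407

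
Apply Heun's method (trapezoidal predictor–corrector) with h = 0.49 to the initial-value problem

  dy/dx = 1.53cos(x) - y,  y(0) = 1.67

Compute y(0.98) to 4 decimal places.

Heun: k1 = f(x_n, y_n); k2 = f(x_n + h, y_n + h·k1); y_{n+1} = y_n + (h/2)·(k1 + k2).
x=0.000000, y=1.670000:
  k1 = f(0.000000, 1.670000) = -0.140000
  k2 = f(0.490000, 1.601400) = -0.251431
  y ← 1.670000 + (0.49/2)·(-0.140000 + (-0.251431)) = 1.574099
x=0.490000, y=1.574099:
  k1 = f(0.490000, 1.574099) = -0.224130
  k2 = f(0.980000, 1.464276) = -0.612031
  y ← 1.574099 + (0.49/2)·(-0.224130 + (-0.612031)) = 1.369240
y(0.98) ≈ 1.3692

1.3692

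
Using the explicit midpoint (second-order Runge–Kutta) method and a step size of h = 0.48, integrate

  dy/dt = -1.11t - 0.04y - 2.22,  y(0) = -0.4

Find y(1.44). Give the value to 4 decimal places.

-4.6153

Midpoint: k1 = f(t_n, y_n); k2 = f(t_n + h/2, y_n + (h/2)·k1); y_{n+1} = y_n + h·k2.
t=0.000000, y=-0.400000:
  k1 = f(0.000000, -0.400000) = -2.204000
  k2 = f(0.240000, -0.928960) = -2.449242
  y ← -0.400000 + 0.48·(-2.449242) = -1.575636
t=0.480000, y=-1.575636:
  k1 = f(0.480000, -1.575636) = -2.689775
  k2 = f(0.720000, -2.221182) = -2.930353
  y ← -1.575636 + 0.48·(-2.930353) = -2.982205
t=0.960000, y=-2.982205:
  k1 = f(0.960000, -2.982205) = -3.166312
  k2 = f(1.200000, -3.742120) = -3.402315
  y ← -2.982205 + 0.48·(-3.402315) = -4.615317
y(1.44) ≈ -4.6153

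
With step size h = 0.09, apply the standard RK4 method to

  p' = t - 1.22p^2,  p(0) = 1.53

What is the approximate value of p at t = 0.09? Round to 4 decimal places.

1.3136

RK4: k1 = f(t_n, p_n); k2 = f(t_n + h/2, p_n + (h/2)·k1); k3 = f(t_n + h/2, p_n + (h/2)·k2); k4 = f(t_n + h, p_n + h·k3); p_{n+1} = p_n + (h/6)·(k1 + 2k2 + 2k3 + k4).
t=0.000000, p=1.530000:
  k1 = f(0.000000, 1.530000) = -2.855898
  k2 = f(0.045000, 1.401485) = -2.351274
  k3 = f(0.045000, 1.424193) = -2.429556
  k4 = f(0.090000, 1.311340) = -2.007927
  p ← 1.530000 + (0.09/6)·(k1 + 2k2 + 2k3 + k4) = 1.313618
p(0.09) ≈ 1.3136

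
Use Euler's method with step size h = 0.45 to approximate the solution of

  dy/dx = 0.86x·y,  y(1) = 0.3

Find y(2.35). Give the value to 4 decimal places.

Euler: y_{n+1} = y_n + h·f(x_n, y_n).
x=1.000000, y=0.300000: f=0.258000 → y ← 0.300000 + 0.45·0.258000 = 0.416100
x=1.450000, y=0.416100: f=0.518877 → y ← 0.416100 + 0.45·0.518877 = 0.649595
x=1.900000, y=0.649595: f=1.061437 → y ← 0.649595 + 0.45·1.061437 = 1.127241
y(2.35) ≈ 1.1272

1.1272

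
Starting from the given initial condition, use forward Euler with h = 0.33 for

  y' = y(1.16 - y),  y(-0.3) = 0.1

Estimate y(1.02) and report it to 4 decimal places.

Euler: y_{n+1} = y_n + h·f(x_n, y_n).
x=-0.300000, y=0.100000: f=0.106000 → y ← 0.100000 + 0.33·0.106000 = 0.134980
x=0.030000, y=0.134980: f=0.138357 → y ← 0.134980 + 0.33·0.138357 = 0.180638
x=0.360000, y=0.180638: f=0.176910 → y ← 0.180638 + 0.33·0.176910 = 0.239018
x=0.690000, y=0.239018: f=0.220131 → y ← 0.239018 + 0.33·0.220131 = 0.311661
y(1.02) ≈ 0.3117

0.3117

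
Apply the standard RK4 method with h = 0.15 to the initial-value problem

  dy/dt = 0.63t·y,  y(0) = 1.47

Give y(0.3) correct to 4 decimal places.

RK4: k1 = f(t_n, y_n); k2 = f(t_n + h/2, y_n + (h/2)·k1); k3 = f(t_n + h/2, y_n + (h/2)·k2); k4 = f(t_n + h, y_n + h·k3); y_{n+1} = y_n + (h/6)·(k1 + 2k2 + 2k3 + k4).
t=0.000000, y=1.470000:
  k1 = f(0.000000, 1.470000) = 0.000000
  k2 = f(0.075000, 1.470000) = 0.069458
  k3 = f(0.075000, 1.475209) = 0.069704
  k4 = f(0.150000, 1.480456) = 0.139903
  y ← 1.470000 + (0.15/6)·(k1 + 2k2 + 2k3 + k4) = 1.480456
t=0.150000, y=1.480456:
  k1 = f(0.150000, 1.480456) = 0.139903
  k2 = f(0.225000, 1.490948) = 0.211342
  k3 = f(0.225000, 1.496306) = 0.212101
  k4 = f(0.300000, 1.512271) = 0.285819
  y ← 1.480456 + (0.15/6)·(k1 + 2k2 + 2k3 + k4) = 1.512271
y(0.3) ≈ 1.5123

1.5123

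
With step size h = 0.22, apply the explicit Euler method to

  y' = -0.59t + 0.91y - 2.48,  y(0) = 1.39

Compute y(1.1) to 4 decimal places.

Euler: y_{n+1} = y_n + h·f(t_n, y_n).
t=0.000000, y=1.390000: f=-1.215100 → y ← 1.390000 + 0.22·(-1.215100) = 1.122678
t=0.220000, y=1.122678: f=-1.588163 → y ← 1.122678 + 0.22·(-1.588163) = 0.773282
t=0.440000, y=0.773282: f=-2.035913 → y ← 0.773282 + 0.22·(-2.035913) = 0.325381
t=0.660000, y=0.325381: f=-2.573303 → y ← 0.325381 + 0.22·(-2.573303) = -0.240745
t=0.880000, y=-0.240745: f=-3.218278 → y ← -0.240745 + 0.22·(-3.218278) = -0.948767
y(1.1) ≈ -0.9488

-0.9488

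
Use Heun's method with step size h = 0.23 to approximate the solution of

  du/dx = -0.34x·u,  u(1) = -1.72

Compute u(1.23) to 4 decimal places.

Heun: k1 = f(x_n, u_n); k2 = f(x_n + h, u_n + h·k1); u_{n+1} = u_n + (h/2)·(k1 + k2).
x=1.000000, u=-1.720000:
  k1 = f(1.000000, -1.720000) = 0.584800
  k2 = f(1.230000, -1.585496) = 0.663054
  u ← -1.720000 + (0.23/2)·(0.584800 + 0.663054) = -1.576497
u(1.23) ≈ -1.5765

-1.5765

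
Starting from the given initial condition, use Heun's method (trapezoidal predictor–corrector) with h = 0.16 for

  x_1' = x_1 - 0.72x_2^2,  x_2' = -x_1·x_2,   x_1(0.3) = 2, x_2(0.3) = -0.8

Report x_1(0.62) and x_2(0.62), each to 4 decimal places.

Heun on (x_1,x_2): k1 = f(x_n, state_n); k2 = f(x_n + h, state_n + h·k1); state_{n+1} = state_n + (h/2)·(k1 + k2).
0.300000: (2.000000, -0.800000)
  k1 = (1.539200, 1.600000)
  predictor → (2.246272, -0.544000)
  k2 = (2.033198, 1.221972)
  → (2.285792, -0.574242)
0.460000: (2.285792, -0.574242)
  k1 = (2.048369, 1.312598)
  predictor → (2.613531, -0.364227)
  k2 = (2.518015, 0.951917)
  → (2.651103, -0.393081)
(x_1(0.62), x_2(0.62)) ≈ (2.6511, -0.3931)

2.6511, -0.3931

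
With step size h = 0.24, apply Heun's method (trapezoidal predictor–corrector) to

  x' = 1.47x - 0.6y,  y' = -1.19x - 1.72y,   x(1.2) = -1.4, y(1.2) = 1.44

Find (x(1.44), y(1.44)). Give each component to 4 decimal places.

-2.2110, 1.3857

Heun on (x,y): k1 = f(t_n, state_n); k2 = f(t_n + h, state_n + h·k1); state_{n+1} = state_n + (h/2)·(k1 + k2).
1.200000: (-1.400000, 1.440000)
  k1 = (-2.922000, -0.810800)
  predictor → (-2.101280, 1.245408)
  k2 = (-3.836126, 0.358421)
  → (-2.210975, 1.385715)
(x(1.44), y(1.44)) ≈ (-2.2110, 1.3857)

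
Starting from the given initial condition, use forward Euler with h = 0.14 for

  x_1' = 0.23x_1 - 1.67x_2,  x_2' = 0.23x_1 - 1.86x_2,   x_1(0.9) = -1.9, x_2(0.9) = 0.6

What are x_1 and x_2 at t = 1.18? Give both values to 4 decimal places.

Euler on (x_1,x_2): x_1_{n+1} = x_1_n + h·x_1', x_2_{n+1} = x_2_n + h·x_2'.
0.900000: (-1.900000, 0.600000); f=(-1.439000, -1.553000) → (-2.101460, 0.382580)
1.040000: (-2.101460, 0.382580); f=(-1.122244, -1.194935) → (-2.258574, 0.215289)
(x_1(1.18), x_2(1.18)) ≈ (-2.2586, 0.2153)

-2.2586, 0.2153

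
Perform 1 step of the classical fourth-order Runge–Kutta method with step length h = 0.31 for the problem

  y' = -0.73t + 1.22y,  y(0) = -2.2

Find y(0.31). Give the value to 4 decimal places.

RK4: k1 = f(t_n, y_n); k2 = f(t_n + h/2, y_n + (h/2)·k1); k3 = f(t_n + h/2, y_n + (h/2)·k2); k4 = f(t_n + h, y_n + h·k3); y_{n+1} = y_n + (h/6)·(k1 + 2k2 + 2k3 + k4).
t=0.000000, y=-2.200000:
  k1 = f(0.000000, -2.200000) = -2.684000
  k2 = f(0.155000, -2.616020) = -3.304694
  k3 = f(0.155000, -2.712228) = -3.422068
  k4 = f(0.310000, -3.260841) = -4.204526
  y ← -2.200000 + (0.31/6)·(k1 + 2k2 + 2k3 + k4) = -3.251006
y(0.31) ≈ -3.2510

-3.2510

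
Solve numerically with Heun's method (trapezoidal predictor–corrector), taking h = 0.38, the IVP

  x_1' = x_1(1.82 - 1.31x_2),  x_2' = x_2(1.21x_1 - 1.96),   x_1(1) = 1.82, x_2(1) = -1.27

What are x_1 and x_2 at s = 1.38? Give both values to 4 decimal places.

Heun on (x_1,x_2): k1 = f(s_n, state_n); k2 = f(s_n + h, state_n + h·k1); state_{n+1} = state_n + (h/2)·(k1 + k2).
1.000000: (1.820000, -1.270000)
  k1 = (6.340334, -0.307594)
  predictor → (4.229327, -1.386886)
  k2 = (15.381302, -4.379072)
  → (5.947111, -2.160466)
(x_1(1.38), x_2(1.38)) ≈ (5.9471, -2.1605)

5.9471, -2.1605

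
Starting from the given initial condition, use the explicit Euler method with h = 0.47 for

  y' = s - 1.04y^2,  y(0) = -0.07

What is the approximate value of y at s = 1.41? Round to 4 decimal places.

0.5773

Euler: y_{n+1} = y_n + h·f(s_n, y_n).
s=0.000000, y=-0.070000: f=-0.005096 → y ← -0.070000 + 0.47·(-0.005096) = -0.072395
s=0.470000, y=-0.072395: f=0.464549 → y ← -0.072395 + 0.47·0.464549 = 0.145943
s=0.940000, y=0.145943: f=0.917849 → y ← 0.145943 + 0.47·0.917849 = 0.577332
y(1.41) ≈ 0.5773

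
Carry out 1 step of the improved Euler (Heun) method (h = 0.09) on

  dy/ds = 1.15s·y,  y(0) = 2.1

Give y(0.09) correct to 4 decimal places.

Heun: k1 = f(s_n, y_n); k2 = f(s_n + h, y_n + h·k1); y_{n+1} = y_n + (h/2)·(k1 + k2).
s=0.000000, y=2.100000:
  k1 = f(0.000000, 2.100000) = 0.000000
  k2 = f(0.090000, 2.100000) = 0.217350
  y ← 2.100000 + (0.09/2)·(0.000000 + 0.217350) = 2.109781
y(0.09) ≈ 2.1098

2.1098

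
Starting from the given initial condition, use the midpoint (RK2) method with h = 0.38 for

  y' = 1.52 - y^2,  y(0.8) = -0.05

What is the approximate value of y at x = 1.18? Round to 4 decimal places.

Midpoint: k1 = f(x_n, y_n); k2 = f(x_n + h/2, y_n + (h/2)·k1); y_{n+1} = y_n + h·k2.
x=0.800000, y=-0.050000:
  k1 = f(0.800000, -0.050000) = 1.517500
  k2 = f(0.990000, 0.238325) = 1.463201
  y ← -0.050000 + 0.38·1.463201 = 0.506016
y(1.18) ≈ 0.5060

0.5060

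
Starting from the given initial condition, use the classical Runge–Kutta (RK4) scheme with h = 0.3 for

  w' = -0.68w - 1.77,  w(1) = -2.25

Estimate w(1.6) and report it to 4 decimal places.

-2.3682

RK4: k1 = f(x_n, w_n); k2 = f(x_n + h/2, w_n + (h/2)·k1); k3 = f(x_n + h/2, w_n + (h/2)·k2); k4 = f(x_n + h, w_n + h·k3); w_{n+1} = w_n + (h/6)·(k1 + 2k2 + 2k3 + k4).
x=1.000000, w=-2.250000:
  k1 = f(1.000000, -2.250000) = -0.240000
  k2 = f(1.150000, -2.286000) = -0.215520
  k3 = f(1.150000, -2.282328) = -0.218017
  k4 = f(1.300000, -2.315405) = -0.195525
  w ← -2.250000 + (0.3/6)·(k1 + 2k2 + 2k3 + k4) = -2.315130
x=1.300000, w=-2.315130:
  k1 = f(1.300000, -2.315130) = -0.195712
  k2 = f(1.450000, -2.344487) = -0.175749
  k3 = f(1.450000, -2.341492) = -0.177785
  k4 = f(1.600000, -2.368465) = -0.159443
  w ← -2.315130 + (0.3/6)·(k1 + 2k2 + 2k3 + k4) = -2.368241
w(1.6) ≈ -2.3682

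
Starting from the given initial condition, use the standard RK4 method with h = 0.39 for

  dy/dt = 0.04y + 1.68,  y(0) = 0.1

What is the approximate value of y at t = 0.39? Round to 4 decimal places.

0.7619

RK4: k1 = f(t_n, y_n); k2 = f(t_n + h/2, y_n + (h/2)·k1); k3 = f(t_n + h/2, y_n + (h/2)·k2); k4 = f(t_n + h, y_n + h·k3); y_{n+1} = y_n + (h/6)·(k1 + 2k2 + 2k3 + k4).
t=0.000000, y=0.100000:
  k1 = f(0.000000, 0.100000) = 1.684000
  k2 = f(0.195000, 0.428380) = 1.697135
  k3 = f(0.195000, 0.430941) = 1.697238
  k4 = f(0.390000, 0.761923) = 1.710477
  y ← 0.100000 + (0.39/6)·(k1 + 2k2 + 2k3 + k4) = 0.761909
y(0.39) ≈ 0.7619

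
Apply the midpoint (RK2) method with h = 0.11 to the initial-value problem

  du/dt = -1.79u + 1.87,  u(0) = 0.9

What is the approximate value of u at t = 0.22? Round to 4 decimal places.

0.9468

Midpoint: k1 = f(t_n, u_n); k2 = f(t_n + h/2, u_n + (h/2)·k1); u_{n+1} = u_n + h·k2.
t=0.000000, u=0.900000:
  k1 = f(0.000000, 0.900000) = 0.259000
  k2 = f(0.055000, 0.914245) = 0.233501
  u ← 0.900000 + 0.11·0.233501 = 0.925685
t=0.110000, u=0.925685:
  k1 = f(0.110000, 0.925685) = 0.213024
  k2 = f(0.165000, 0.937401) = 0.192051
  u ← 0.925685 + 0.11·0.192051 = 0.946811
u(0.22) ≈ 0.9468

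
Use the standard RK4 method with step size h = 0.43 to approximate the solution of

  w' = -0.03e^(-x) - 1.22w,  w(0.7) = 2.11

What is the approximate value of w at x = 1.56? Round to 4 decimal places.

RK4: k1 = f(x_n, w_n); k2 = f(x_n + h/2, w_n + (h/2)·k1); k3 = f(x_n + h/2, w_n + (h/2)·k2); k4 = f(x_n + h, w_n + h·k3); w_{n+1} = w_n + (h/6)·(k1 + 2k2 + 2k3 + k4).
x=0.700000, w=2.110000:
  k1 = f(0.700000, 2.110000) = -2.589098
  k2 = f(0.915000, 1.553344) = -1.907095
  k3 = f(0.915000, 1.699975) = -2.085984
  k4 = f(1.130000, 1.213027) = -1.489584
  w ← 2.110000 + (0.43/6)·(k1 + 2k2 + 2k3 + k4) = 1.245353
x=1.130000, w=1.245353:
  k1 = f(1.130000, 1.245353) = -1.529022
  k2 = f(1.345000, 0.916613) = -1.126085
  k3 = f(1.345000, 1.003245) = -1.231775
  k4 = f(1.560000, 0.715690) = -0.879446
  w ← 1.245353 + (0.43/6)·(k1 + 2k2 + 2k3 + k4) = 0.734786
w(1.56) ≈ 0.7348

0.7348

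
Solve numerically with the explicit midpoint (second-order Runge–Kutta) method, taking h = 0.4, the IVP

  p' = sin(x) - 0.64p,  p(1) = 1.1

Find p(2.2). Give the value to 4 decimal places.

Midpoint: k1 = f(x_n, p_n); k2 = f(x_n + h/2, p_n + (h/2)·k1); p_{n+1} = p_n + h·k2.
x=1.000000, p=1.100000:
  k1 = f(1.000000, 1.100000) = 0.137471
  k2 = f(1.200000, 1.127494) = 0.210443
  p ← 1.100000 + 0.4·0.210443 = 1.184177
x=1.400000, p=1.184177:
  k1 = f(1.400000, 1.184177) = 0.227576
  k2 = f(1.600000, 1.229692) = 0.212570
  p ← 1.184177 + 0.4·0.212570 = 1.269205
x=1.800000, p=1.269205:
  k1 = f(1.800000, 1.269205) = 0.161556
  k2 = f(2.000000, 1.301517) = 0.076327
  p ← 1.269205 + 0.4·0.076327 = 1.299736
p(2.2) ≈ 1.2997

1.2997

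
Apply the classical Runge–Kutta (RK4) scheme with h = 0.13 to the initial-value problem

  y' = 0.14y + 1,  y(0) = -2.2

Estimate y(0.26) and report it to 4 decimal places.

RK4: k1 = f(t_n, y_n); k2 = f(t_n + h/2, y_n + (h/2)·k1); k3 = f(t_n + h/2, y_n + (h/2)·k2); k4 = f(t_n + h, y_n + h·k3); y_{n+1} = y_n + (h/6)·(k1 + 2k2 + 2k3 + k4).
t=0.000000, y=-2.200000:
  k1 = f(0.000000, -2.200000) = 0.692000
  k2 = f(0.065000, -2.155020) = 0.698297
  k3 = f(0.065000, -2.154611) = 0.698355
  k4 = f(0.130000, -2.109214) = 0.704710
  y ← -2.200000 + (0.13/6)·(k1 + 2k2 + 2k3 + k4) = -2.109216
t=0.130000, y=-2.109216:
  k1 = f(0.130000, -2.109216) = 0.704710
  k2 = f(0.195000, -2.063410) = 0.711123
  k3 = f(0.195000, -2.062993) = 0.711181
  k4 = f(0.260000, -2.016763) = 0.717653
  y ← -2.109216 + (0.13/6)·(k1 + 2k2 + 2k3 + k4) = -2.016765
y(0.26) ≈ -2.0168

-2.0168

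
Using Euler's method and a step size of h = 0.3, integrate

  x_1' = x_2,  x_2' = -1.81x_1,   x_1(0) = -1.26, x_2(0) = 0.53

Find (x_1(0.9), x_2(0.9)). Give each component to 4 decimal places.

-0.1931, 2.2121

Euler on (x_1,x_2): x_1_{n+1} = x_1_n + h·x_1', x_2_{n+1} = x_2_n + h·x_2'.
0.000000: (-1.260000, 0.530000); f=(0.530000, 2.280600) → (-1.101000, 1.214180)
0.300000: (-1.101000, 1.214180); f=(1.214180, 1.992810) → (-0.736746, 1.812023)
0.600000: (-0.736746, 1.812023); f=(1.812023, 1.333510) → (-0.193139, 2.212076)
(x_1(0.9), x_2(0.9)) ≈ (-0.1931, 2.2121)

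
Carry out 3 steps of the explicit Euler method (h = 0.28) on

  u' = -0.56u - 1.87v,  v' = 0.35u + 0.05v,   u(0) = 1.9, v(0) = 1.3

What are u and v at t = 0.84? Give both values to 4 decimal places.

-0.8551, 1.6373

Euler on (u,v): u_{n+1} = u_n + h·u', v_{n+1} = v_n + h·v'.
0.000000: (1.900000, 1.300000); f=(-3.495000, 0.730000) → (0.921400, 1.504400)
0.280000: (0.921400, 1.504400); f=(-3.329212, 0.397710) → (-0.010779, 1.615759)
0.560000: (-0.010779, 1.615759); f=(-3.015433, 0.077015) → (-0.855100, 1.637323)
(u(0.84), v(0.84)) ≈ (-0.8551, 1.6373)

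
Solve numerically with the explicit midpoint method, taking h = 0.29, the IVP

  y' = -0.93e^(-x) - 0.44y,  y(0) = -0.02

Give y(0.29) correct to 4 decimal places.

-0.2337

Midpoint: k1 = f(x_n, y_n); k2 = f(x_n + h/2, y_n + (h/2)·k1); y_{n+1} = y_n + h·k2.
x=0.000000, y=-0.020000:
  k1 = f(0.000000, -0.020000) = -0.921200
  k2 = f(0.145000, -0.153574) = -0.736898
  y ← -0.020000 + 0.29·(-0.736898) = -0.233700
y(0.29) ≈ -0.2337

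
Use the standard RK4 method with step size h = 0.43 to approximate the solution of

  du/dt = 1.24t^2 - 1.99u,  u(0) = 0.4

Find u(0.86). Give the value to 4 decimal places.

0.2548

RK4: k1 = f(t_n, u_n); k2 = f(t_n + h/2, u_n + (h/2)·k1); k3 = f(t_n + h/2, u_n + (h/2)·k2); k4 = f(t_n + h, u_n + h·k3); u_{n+1} = u_n + (h/6)·(k1 + 2k2 + 2k3 + k4).
t=0.000000, u=0.400000:
  k1 = f(0.000000, 0.400000) = -0.796000
  k2 = f(0.215000, 0.228860) = -0.398112
  k3 = f(0.215000, 0.314406) = -0.568349
  k4 = f(0.430000, 0.155610) = -0.080388
  u ← 0.400000 + (0.43/6)·(k1 + 2k2 + 2k3 + k4) = 0.198666
t=0.430000, u=0.198666:
  k1 = f(0.430000, 0.198666) = -0.166070
  k2 = f(0.645000, 0.162961) = 0.191578
  k3 = f(0.645000, 0.239855) = 0.038559
  k4 = f(0.860000, 0.215246) = 0.488764
  u ← 0.198666 + (0.43/6)·(k1 + 2k2 + 2k3 + k4) = 0.254779
u(0.86) ≈ 0.2548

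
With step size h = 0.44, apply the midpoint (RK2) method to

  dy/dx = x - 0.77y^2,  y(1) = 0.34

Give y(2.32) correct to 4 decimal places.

Midpoint: k1 = f(x_n, y_n); k2 = f(x_n + h/2, y_n + (h/2)·k1); y_{n+1} = y_n + h·k2.
x=1.000000, y=0.340000:
  k1 = f(1.000000, 0.340000) = 0.910988
  k2 = f(1.220000, 0.540417) = 0.995121
  y ← 0.340000 + 0.44·0.995121 = 0.777853
x=1.440000, y=0.777853:
  k1 = f(1.440000, 0.777853) = 0.974107
  k2 = f(1.660000, 0.992157) = 0.902031
  y ← 0.777853 + 0.44·0.902031 = 1.174747
x=1.880000, y=1.174747:
  k1 = f(1.880000, 1.174747) = 0.817377
  k2 = f(2.100000, 1.354570) = 0.687158
  y ← 1.174747 + 0.44·0.687158 = 1.477097
y(2.32) ≈ 1.4771

1.4771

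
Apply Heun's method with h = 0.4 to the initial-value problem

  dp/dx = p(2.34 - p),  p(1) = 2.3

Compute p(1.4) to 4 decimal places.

2.3199

Heun: k1 = f(x_n, p_n); k2 = f(x_n + h, p_n + h·k1); p_{n+1} = p_n + (h/2)·(k1 + k2).
x=1.000000, p=2.300000:
  k1 = f(1.000000, 2.300000) = 0.092000
  k2 = f(1.400000, 2.336800) = 0.007478
  p ← 2.300000 + (0.4/2)·(0.092000 + 0.007478) = 2.319896
p(1.4) ≈ 2.3199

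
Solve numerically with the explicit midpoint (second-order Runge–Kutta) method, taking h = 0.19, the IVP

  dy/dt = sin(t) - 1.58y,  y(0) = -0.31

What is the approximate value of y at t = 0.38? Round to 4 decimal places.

-0.1105

Midpoint: k1 = f(t_n, y_n); k2 = f(t_n + h/2, y_n + (h/2)·k1); y_{n+1} = y_n + h·k2.
t=0.000000, y=-0.310000:
  k1 = f(0.000000, -0.310000) = 0.489800
  k2 = f(0.095000, -0.263469) = 0.511138
  y ← -0.310000 + 0.19·0.511138 = -0.212884
t=0.190000, y=-0.212884:
  k1 = f(0.190000, -0.212884) = 0.525215
  k2 = f(0.285000, -0.162988) = 0.538679
  y ← -0.212884 + 0.19·0.538679 = -0.110535
y(0.38) ≈ -0.1105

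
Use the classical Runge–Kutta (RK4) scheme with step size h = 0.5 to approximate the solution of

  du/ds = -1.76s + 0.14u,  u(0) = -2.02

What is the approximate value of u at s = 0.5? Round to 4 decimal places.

-2.3917

RK4: k1 = f(s_n, u_n); k2 = f(s_n + h/2, u_n + (h/2)·k1); k3 = f(s_n + h/2, u_n + (h/2)·k2); k4 = f(s_n + h, u_n + h·k3); u_{n+1} = u_n + (h/6)·(k1 + 2k2 + 2k3 + k4).
s=0.000000, u=-2.020000:
  k1 = f(0.000000, -2.020000) = -0.282800
  k2 = f(0.250000, -2.090700) = -0.732698
  k3 = f(0.250000, -2.203175) = -0.748444
  k4 = f(0.500000, -2.394222) = -1.215191
  u ← -2.020000 + (0.5/6)·(k1 + 2k2 + 2k3 + k4) = -2.391690
u(0.5) ≈ -2.3917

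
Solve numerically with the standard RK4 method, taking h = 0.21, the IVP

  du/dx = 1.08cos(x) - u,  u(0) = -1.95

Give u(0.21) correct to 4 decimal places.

RK4: k1 = f(x_n, u_n); k2 = f(x_n + h/2, u_n + (h/2)·k1); k3 = f(x_n + h/2, u_n + (h/2)·k2); k4 = f(x_n + h, u_n + h·k3); u_{n+1} = u_n + (h/6)·(k1 + 2k2 + 2k3 + k4).
x=0.000000, u=-1.950000:
  k1 = f(0.000000, -1.950000) = 3.030000
  k2 = f(0.105000, -1.631850) = 2.705902
  k3 = f(0.105000, -1.665880) = 2.739932
  k4 = f(0.210000, -1.374614) = 2.430888
  u ← -1.950000 + (0.21/6)·(k1 + 2k2 + 2k3 + k4) = -1.377661
u(0.21) ≈ -1.3777

-1.3777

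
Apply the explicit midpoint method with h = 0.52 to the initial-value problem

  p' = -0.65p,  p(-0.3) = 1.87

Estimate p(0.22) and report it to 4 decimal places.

Midpoint: k1 = f(x_n, p_n); k2 = f(x_n + h/2, p_n + (h/2)·k1); p_{n+1} = p_n + h·k2.
x=-0.300000, p=1.870000:
  k1 = f(-0.300000, 1.870000) = -1.215500
  k2 = f(-0.040000, 1.553970) = -1.010081
  p ← 1.870000 + 0.52·(-1.010081) = 1.344758
p(0.22) ≈ 1.3448

1.3448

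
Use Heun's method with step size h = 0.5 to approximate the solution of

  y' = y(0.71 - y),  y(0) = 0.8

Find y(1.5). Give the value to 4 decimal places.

0.7398

Heun: k1 = f(x_n, y_n); k2 = f(x_n + h, y_n + h·k1); y_{n+1} = y_n + (h/2)·(k1 + k2).
x=0.000000, y=0.800000:
  k1 = f(0.000000, 0.800000) = -0.072000
  k2 = f(0.500000, 0.764000) = -0.041256
  y ← 0.800000 + (0.5/2)·(-0.072000 + (-0.041256)) = 0.771686
x=0.500000, y=0.771686:
  k1 = f(0.500000, 0.771686) = -0.047602
  k2 = f(1.000000, 0.747885) = -0.028334
  y ← 0.771686 + (0.5/2)·(-0.047602 + (-0.028334)) = 0.752702
x=1.000000, y=0.752702:
  k1 = f(1.000000, 0.752702) = -0.032142
  k2 = f(1.500000, 0.736631) = -0.019617
  y ← 0.752702 + (0.5/2)·(-0.032142 + (-0.019617)) = 0.739762
y(1.5) ≈ 0.7398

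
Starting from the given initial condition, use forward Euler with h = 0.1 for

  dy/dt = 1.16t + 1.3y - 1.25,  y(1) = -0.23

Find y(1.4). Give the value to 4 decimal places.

-0.3428

Euler: y_{n+1} = y_n + h·f(t_n, y_n).
t=1.000000, y=-0.230000: f=-0.389000 → y ← -0.230000 + 0.1·(-0.389000) = -0.268900
t=1.100000, y=-0.268900: f=-0.323570 → y ← -0.268900 + 0.1·(-0.323570) = -0.301257
t=1.200000, y=-0.301257: f=-0.249634 → y ← -0.301257 + 0.1·(-0.249634) = -0.326220
t=1.300000, y=-0.326220: f=-0.166087 → y ← -0.326220 + 0.1·(-0.166087) = -0.342829
y(1.4) ≈ -0.3428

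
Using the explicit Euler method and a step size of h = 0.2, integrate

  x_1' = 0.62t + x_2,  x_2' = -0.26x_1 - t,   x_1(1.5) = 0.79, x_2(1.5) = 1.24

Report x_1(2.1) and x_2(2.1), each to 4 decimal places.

Euler on (x_1,x_2): x_1_{n+1} = x_1_n + h·x_1', x_2_{n+1} = x_2_n + h·x_2'.
1.500000: (0.790000, 1.240000); f=(2.170000, -1.705400) → (1.224000, 0.898920)
1.700000: (1.224000, 0.898920); f=(1.952920, -2.018240) → (1.614584, 0.495272)
1.900000: (1.614584, 0.495272); f=(1.673272, -2.319792) → (1.949238, 0.031314)
(x_1(2.1), x_2(2.1)) ≈ (1.9492, 0.0313)

1.9492, 0.0313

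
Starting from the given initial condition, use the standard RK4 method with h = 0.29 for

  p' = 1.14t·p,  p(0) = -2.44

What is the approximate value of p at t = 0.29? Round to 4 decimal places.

-2.5598

RK4: k1 = f(t_n, p_n); k2 = f(t_n + h/2, p_n + (h/2)·k1); k3 = f(t_n + h/2, p_n + (h/2)·k2); k4 = f(t_n + h, p_n + h·k3); p_{n+1} = p_n + (h/6)·(k1 + 2k2 + 2k3 + k4).
t=0.000000, p=-2.440000:
  k1 = f(0.000000, -2.440000) = 0.000000
  k2 = f(0.145000, -2.440000) = -0.403332
  k3 = f(0.145000, -2.498483) = -0.412999
  k4 = f(0.290000, -2.559770) = -0.846260
  p ← -2.440000 + (0.29/6)·(k1 + 2k2 + 2k3 + k4) = -2.559815
p(0.29) ≈ -2.5598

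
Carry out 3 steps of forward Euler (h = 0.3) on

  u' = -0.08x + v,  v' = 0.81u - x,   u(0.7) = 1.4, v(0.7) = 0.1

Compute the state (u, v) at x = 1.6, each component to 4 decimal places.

1.5091, 0.2380

Euler on (u,v): u_{n+1} = u_n + h·u', v_{n+1} = v_n + h·v'.
0.700000: (1.400000, 0.100000); f=(0.044000, 0.434000) → (1.413200, 0.230200)
1.000000: (1.413200, 0.230200); f=(0.150200, 0.144692) → (1.458260, 0.273608)
1.300000: (1.458260, 0.273608); f=(0.169608, -0.118809) → (1.509142, 0.237965)
(u(1.6), v(1.6)) ≈ (1.5091, 0.2380)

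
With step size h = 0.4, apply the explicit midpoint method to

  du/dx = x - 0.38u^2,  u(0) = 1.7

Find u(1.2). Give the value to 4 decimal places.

Midpoint: k1 = f(x_n, u_n); k2 = f(x_n + h/2, u_n + (h/2)·k1); u_{n+1} = u_n + h·k2.
x=0.000000, u=1.700000:
  k1 = f(0.000000, 1.700000) = -1.098200
  k2 = f(0.200000, 1.480360) = -0.632757
  u ← 1.700000 + 0.4·(-0.632757) = 1.446897
x=0.400000, u=1.446897:
  k1 = f(0.400000, 1.446897) = -0.395534
  k2 = f(0.600000, 1.367790) = -0.110923
  u ← 1.446897 + 0.4·(-0.110923) = 1.402528
x=0.800000, u=1.402528:
  k1 = f(0.800000, 1.402528) = 0.052508
  k2 = f(1.000000, 1.413030) = 0.241272
  u ← 1.402528 + 0.4·0.241272 = 1.499037
u(1.2) ≈ 1.4990

1.4990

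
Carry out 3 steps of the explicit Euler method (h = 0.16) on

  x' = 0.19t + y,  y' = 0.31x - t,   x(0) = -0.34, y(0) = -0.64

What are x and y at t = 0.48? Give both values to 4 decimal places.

Euler on (x,y): x_{n+1} = x_n + h·x', y_{n+1} = y_n + h·y'.
0.000000: (-0.340000, -0.640000); f=(-0.640000, -0.105400) → (-0.442400, -0.656864)
0.160000: (-0.442400, -0.656864); f=(-0.626464, -0.297144) → (-0.542634, -0.704407)
0.320000: (-0.542634, -0.704407); f=(-0.643607, -0.488217) → (-0.645611, -0.782522)
(x(0.48), y(0.48)) ≈ (-0.6456, -0.7825)

-0.6456, -0.7825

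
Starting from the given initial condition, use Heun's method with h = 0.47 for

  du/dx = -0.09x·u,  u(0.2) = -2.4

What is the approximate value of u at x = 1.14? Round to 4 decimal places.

-2.2675

Heun: k1 = f(x_n, u_n); k2 = f(x_n + h, u_n + h·k1); u_{n+1} = u_n + (h/2)·(k1 + k2).
x=0.200000, u=-2.400000:
  k1 = f(0.200000, -2.400000) = 0.043200
  k2 = f(0.670000, -2.379696) = 0.143496
  u ← -2.400000 + (0.47/2)·(0.043200 + 0.143496) = -2.356127
x=0.670000, u=-2.356127:
  k1 = f(0.670000, -2.356127) = 0.142074
  k2 = f(1.140000, -2.289352) = 0.234887
  u ← -2.356127 + (0.47/2)·(0.142074 + 0.234887) = -2.267540
u(1.14) ≈ -2.2675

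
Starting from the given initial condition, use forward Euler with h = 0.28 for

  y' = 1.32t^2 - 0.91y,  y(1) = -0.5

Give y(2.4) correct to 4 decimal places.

3.3428

Euler: y_{n+1} = y_n + h·f(t_n, y_n).
t=1.000000, y=-0.500000: f=1.775000 → y ← -0.500000 + 0.28·1.775000 = -0.003000
t=1.280000, y=-0.003000: f=2.165418 → y ← -0.003000 + 0.28·2.165418 = 0.603317
t=1.560000, y=0.603317: f=2.663333 → y ← 0.603317 + 0.28·2.663333 = 1.349050
t=1.840000, y=1.349050: f=3.241356 → y ← 1.349050 + 0.28·3.241356 = 2.256630
t=2.120000, y=2.256630: f=3.879075 → y ← 2.256630 + 0.28·3.879075 = 3.342771
y(2.4) ≈ 3.3428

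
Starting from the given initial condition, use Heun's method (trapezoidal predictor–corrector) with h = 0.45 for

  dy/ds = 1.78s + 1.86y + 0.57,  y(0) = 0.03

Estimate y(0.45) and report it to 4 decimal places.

0.6097

Heun: k1 = f(s_n, y_n); k2 = f(s_n + h, y_n + h·k1); y_{n+1} = y_n + (h/2)·(k1 + k2).
s=0.000000, y=0.030000:
  k1 = f(0.000000, 0.030000) = 0.625800
  k2 = f(0.450000, 0.311610) = 1.950595
  y ← 0.030000 + (0.45/2)·(0.625800 + 1.950595) = 0.609689
y(0.45) ≈ 0.6097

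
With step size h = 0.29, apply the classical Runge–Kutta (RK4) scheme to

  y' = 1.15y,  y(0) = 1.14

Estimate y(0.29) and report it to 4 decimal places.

1.5912

RK4: k1 = f(s_n, y_n); k2 = f(s_n + h/2, y_n + (h/2)·k1); k3 = f(s_n + h/2, y_n + (h/2)·k2); k4 = f(s_n + h, y_n + h·k3); y_{n+1} = y_n + (h/6)·(k1 + 2k2 + 2k3 + k4).
s=0.000000, y=1.140000:
  k1 = f(0.000000, 1.140000) = 1.311000
  k2 = f(0.145000, 1.330095) = 1.529609
  k3 = f(0.145000, 1.361793) = 1.566062
  k4 = f(0.290000, 1.594158) = 1.833282
  y ← 1.140000 + (0.29/6)·(k1 + 2k2 + 2k3 + k4) = 1.591222
y(0.29) ≈ 1.5912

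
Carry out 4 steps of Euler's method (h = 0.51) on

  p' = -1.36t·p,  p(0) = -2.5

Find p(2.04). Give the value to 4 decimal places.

Euler: p_{n+1} = p_n + h·f(t_n, p_n).
t=0.000000, p=-2.500000: f=0.000000 → p ← -2.500000 + 0.51·0.000000 = -2.500000
t=0.510000, p=-2.500000: f=1.734000 → p ← -2.500000 + 0.51·1.734000 = -1.615660
t=1.020000, p=-1.615660: f=2.241244 → p ← -1.615660 + 0.51·2.241244 = -0.472626
t=1.530000, p=-0.472626: f=0.983440 → p ← -0.472626 + 0.51·0.983440 = 0.028928
p(2.04) ≈ 0.0289

0.0289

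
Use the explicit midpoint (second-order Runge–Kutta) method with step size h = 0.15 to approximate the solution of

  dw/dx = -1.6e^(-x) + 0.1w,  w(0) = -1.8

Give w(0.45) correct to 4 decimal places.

Midpoint: k1 = f(x_n, w_n); k2 = f(x_n + h/2, w_n + (h/2)·k1); w_{n+1} = w_n + h·k2.
x=0.000000, w=-1.800000:
  k1 = f(0.000000, -1.800000) = -1.780000
  k2 = f(0.075000, -1.933500) = -1.677740
  w ← -1.800000 + 0.15·(-1.677740) = -2.051661
x=0.150000, w=-2.051661:
  k1 = f(0.150000, -2.051661) = -1.582299
  k2 = f(0.225000, -2.170333) = -1.494659
  w ← -2.051661 + 0.15·(-1.494659) = -2.275860
x=0.300000, w=-2.275860:
  k1 = f(0.300000, -2.275860) = -1.412895
  k2 = f(0.375000, -2.381827) = -1.337846
  w ← -2.275860 + 0.15·(-1.337846) = -2.476537
w(0.45) ≈ -2.4765

-2.4765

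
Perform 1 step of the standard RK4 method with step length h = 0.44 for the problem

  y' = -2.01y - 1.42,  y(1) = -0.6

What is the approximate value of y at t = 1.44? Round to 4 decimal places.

RK4: k1 = f(t_n, y_n); k2 = f(t_n + h/2, y_n + (h/2)·k1); k3 = f(t_n + h/2, y_n + (h/2)·k2); k4 = f(t_n + h, y_n + h·k3); y_{n+1} = y_n + (h/6)·(k1 + 2k2 + 2k3 + k4).
t=1.000000, y=-0.600000:
  k1 = f(1.000000, -0.600000) = -0.214000
  k2 = f(1.220000, -0.647080) = -0.119369
  k3 = f(1.220000, -0.626261) = -0.161215
  k4 = f(1.440000, -0.670935) = -0.071422
  y ← -0.600000 + (0.44/6)·(k1 + 2k2 + 2k3 + k4) = -0.662083
y(1.44) ≈ -0.6621

-0.6621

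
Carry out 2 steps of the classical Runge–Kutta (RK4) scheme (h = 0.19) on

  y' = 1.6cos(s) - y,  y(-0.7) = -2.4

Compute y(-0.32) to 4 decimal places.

-1.1995

RK4: k1 = f(s_n, y_n); k2 = f(s_n + h/2, y_n + (h/2)·k1); k3 = f(s_n + h/2, y_n + (h/2)·k2); k4 = f(s_n + h, y_n + h·k3); y_{n+1} = y_n + (h/6)·(k1 + 2k2 + 2k3 + k4).
s=-0.700000, y=-2.400000:
  k1 = f(-0.700000, -2.400000) = 3.623747
  k2 = f(-0.605000, -2.055744) = 3.371747
  k3 = f(-0.605000, -2.079684) = 3.395687
  k4 = f(-0.510000, -1.754819) = 3.151211
  y ← -2.400000 + (0.19/6)·(k1 + 2k2 + 2k3 + k4) = -1.756855
s=-0.510000, y=-1.756855:
  k1 = f(-0.510000, -1.756855) = 3.153247
  k2 = f(-0.415000, -1.457297) = 2.921483
  k3 = f(-0.415000, -1.479315) = 2.943501
  k4 = f(-0.320000, -1.197590) = 2.716367
  y ← -1.756855 + (0.19/6)·(k1 + 2k2 + 2k3 + k4) = -1.199535
y(-0.32) ≈ -1.1995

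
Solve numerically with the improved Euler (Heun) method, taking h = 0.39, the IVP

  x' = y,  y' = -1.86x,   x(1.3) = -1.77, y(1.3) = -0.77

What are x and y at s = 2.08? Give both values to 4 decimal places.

Heun on (x,y): k1 = f(s_n, state_n); k2 = f(s_n + h, state_n + h·k1); state_{n+1} = state_n + (h/2)·(k1 + k2).
1.300000: (-1.770000, -0.770000)
  k1 = (-0.770000, 3.292200)
  predictor → (-2.070300, 0.513958)
  k2 = (0.513958, 3.850758)
  → (-1.819928, 0.622877)
1.690000: (-1.819928, 0.622877)
  k1 = (0.622877, 3.385066)
  predictor → (-1.577006, 1.943053)
  k2 = (1.943053, 2.933232)
  → (-1.319572, 1.854945)
(x(2.08), y(2.08)) ≈ (-1.3196, 1.8549)

-1.3196, 1.8549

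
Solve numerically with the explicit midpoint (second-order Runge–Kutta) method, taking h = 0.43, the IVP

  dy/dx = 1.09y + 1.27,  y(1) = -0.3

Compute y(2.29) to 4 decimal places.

Midpoint: k1 = f(x_n, y_n); k2 = f(x_n + h/2, y_n + (h/2)·k1); y_{n+1} = y_n + h·k2.
x=1.000000, y=-0.300000:
  k1 = f(1.000000, -0.300000) = 0.943000
  k2 = f(1.215000, -0.097255) = 1.163992
  y ← -0.300000 + 0.43·1.163992 = 0.200517
x=1.430000, y=0.200517:
  k1 = f(1.430000, 0.200517) = 1.488563
  k2 = f(1.645000, 0.520558) = 1.837408
  y ← 0.200517 + 0.43·1.837408 = 0.990602
x=1.860000, y=0.990602:
  k1 = f(1.860000, 0.990602) = 2.349756
  k2 = f(2.075000, 1.495800) = 2.900421
  y ← 0.990602 + 0.43·2.900421 = 2.237783
y(2.29) ≈ 2.2378

2.2378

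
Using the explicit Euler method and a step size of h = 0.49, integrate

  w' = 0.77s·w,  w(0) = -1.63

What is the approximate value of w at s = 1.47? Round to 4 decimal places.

-2.6455

Euler: w_{n+1} = w_n + h·f(s_n, w_n).
s=0.000000, w=-1.630000: f=0.000000 → w ← -1.630000 + 0.49·0.000000 = -1.630000
s=0.490000, w=-1.630000: f=-0.614999 → w ← -1.630000 + 0.49·(-0.614999) = -1.931350
s=0.980000, w=-1.931350: f=-1.457396 → w ← -1.931350 + 0.49·(-1.457396) = -2.645474
w(1.47) ≈ -2.6455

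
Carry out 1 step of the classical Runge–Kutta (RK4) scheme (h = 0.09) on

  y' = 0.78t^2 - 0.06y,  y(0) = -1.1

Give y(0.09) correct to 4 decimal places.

-1.0939

RK4: k1 = f(t_n, y_n); k2 = f(t_n + h/2, y_n + (h/2)·k1); k3 = f(t_n + h/2, y_n + (h/2)·k2); k4 = f(t_n + h, y_n + h·k3); y_{n+1} = y_n + (h/6)·(k1 + 2k2 + 2k3 + k4).
t=0.000000, y=-1.100000:
  k1 = f(0.000000, -1.100000) = 0.066000
  k2 = f(0.045000, -1.097030) = 0.067401
  k3 = f(0.045000, -1.096967) = 0.067398
  k4 = f(0.090000, -1.093934) = 0.071954
  y ← -1.100000 + (0.09/6)·(k1 + 2k2 + 2k3 + k4) = -1.093887
y(0.09) ≈ -1.0939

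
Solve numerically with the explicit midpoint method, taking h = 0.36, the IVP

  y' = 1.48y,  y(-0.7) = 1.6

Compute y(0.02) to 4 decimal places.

4.4876

Midpoint: k1 = f(t_n, y_n); k2 = f(t_n + h/2, y_n + (h/2)·k1); y_{n+1} = y_n + h·k2.
t=-0.700000, y=1.600000:
  k1 = f(-0.700000, 1.600000) = 2.368000
  k2 = f(-0.520000, 2.026240) = 2.998835
  y ← 1.600000 + 0.36·2.998835 = 2.679581
t=-0.340000, y=2.679581:
  k1 = f(-0.340000, 2.679581) = 3.965779
  k2 = f(-0.160000, 3.393421) = 5.022263
  y ← 2.679581 + 0.36·5.022263 = 4.487595
y(0.02) ≈ 4.4876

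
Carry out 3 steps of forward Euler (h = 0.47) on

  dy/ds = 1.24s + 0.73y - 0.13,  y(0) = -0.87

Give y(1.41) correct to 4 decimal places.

-1.4455

Euler: y_{n+1} = y_n + h·f(s_n, y_n).
s=0.000000, y=-0.870000: f=-0.765100 → y ← -0.870000 + 0.47·(-0.765100) = -1.229597
s=0.470000, y=-1.229597: f=-0.444806 → y ← -1.229597 + 0.47·(-0.444806) = -1.438656
s=0.940000, y=-1.438656: f=-0.014619 → y ← -1.438656 + 0.47·(-0.014619) = -1.445527
y(1.41) ≈ -1.4455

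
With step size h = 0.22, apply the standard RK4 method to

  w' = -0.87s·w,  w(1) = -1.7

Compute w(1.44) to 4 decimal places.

RK4: k1 = f(s_n, w_n); k2 = f(s_n + h/2, w_n + (h/2)·k1); k3 = f(s_n + h/2, w_n + (h/2)·k2); k4 = f(s_n + h, w_n + h·k3); w_{n+1} = w_n + (h/6)·(k1 + 2k2 + 2k3 + k4).
s=1.000000, w=-1.700000:
  k1 = f(1.000000, -1.700000) = 1.479000
  k2 = f(1.110000, -1.537310) = 1.484580
  k3 = f(1.110000, -1.536696) = 1.483987
  k4 = f(1.220000, -1.373523) = 1.457857
  w ← -1.700000 + (0.22/6)·(k1 + 2k2 + 2k3 + k4) = -1.374620
s=1.220000, w=-1.374620:
  k1 = f(1.220000, -1.374620) = 1.459022
  k2 = f(1.330000, -1.214128) = 1.404867
  k3 = f(1.330000, -1.220085) = 1.411760
  k4 = f(1.440000, -1.064033) = 1.333021
  w ← -1.374620 + (0.22/6)·(k1 + 2k2 + 2k3 + k4) = -1.065693
w(1.44) ≈ -1.0657

-1.0657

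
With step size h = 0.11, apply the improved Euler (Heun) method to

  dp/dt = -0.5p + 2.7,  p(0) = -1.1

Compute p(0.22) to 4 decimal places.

-0.4233

Heun: k1 = f(t_n, p_n); k2 = f(t_n + h, p_n + h·k1); p_{n+1} = p_n + (h/2)·(k1 + k2).
t=0.000000, p=-1.100000:
  k1 = f(0.000000, -1.100000) = 3.250000
  k2 = f(0.110000, -0.742500) = 3.071250
  p ← -1.100000 + (0.11/2)·(3.250000 + 3.071250) = -0.752331
t=0.110000, p=-0.752331:
  k1 = f(0.110000, -0.752331) = 3.076166
  k2 = f(0.220000, -0.413953) = 2.906977
  p ← -0.752331 + (0.11/2)·(3.076166 + 2.906977) = -0.423258
p(0.22) ≈ -0.4233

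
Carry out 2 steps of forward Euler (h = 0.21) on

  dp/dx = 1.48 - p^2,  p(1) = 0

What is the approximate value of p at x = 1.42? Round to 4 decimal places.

0.6013

Euler: p_{n+1} = p_n + h·f(x_n, p_n).
x=1.000000, p=0.000000: f=1.480000 → p ← 0.000000 + 0.21·1.480000 = 0.310800
x=1.210000, p=0.310800: f=1.383403 → p ← 0.310800 + 0.21·1.383403 = 0.601315
p(1.42) ≈ 0.6013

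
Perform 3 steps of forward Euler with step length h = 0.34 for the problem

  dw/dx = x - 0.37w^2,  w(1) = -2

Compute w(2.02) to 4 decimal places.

-2.3884

Euler: w_{n+1} = w_n + h·f(x_n, w_n).
x=1.000000, w=-2.000000: f=-0.480000 → w ← -2.000000 + 0.34·(-0.480000) = -2.163200
x=1.340000, w=-2.163200: f=-0.391391 → w ← -2.163200 + 0.34·(-0.391391) = -2.296273
x=1.680000, w=-2.296273: f=-0.270961 → w ← -2.296273 + 0.34·(-0.270961) = -2.388400
w(2.02) ≈ -2.3884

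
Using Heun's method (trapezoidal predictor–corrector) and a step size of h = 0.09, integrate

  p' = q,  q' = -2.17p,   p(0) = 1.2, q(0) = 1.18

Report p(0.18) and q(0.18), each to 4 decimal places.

1.3684, 0.6740

Heun on (p,q): k1 = f(t_n, state_n); k2 = f(t_n + h, state_n + h·k1); state_{n+1} = state_n + (h/2)·(k1 + k2).
0.000000: (1.200000, 1.180000)
  k1 = (1.180000, -2.604000)
  predictor → (1.306200, 0.945640)
  k2 = (0.945640, -2.834454)
  → (1.295654, 0.935270)
0.090000: (1.295654, 0.935270)
  k1 = (0.935270, -2.811569)
  predictor → (1.379828, 0.682228)
  k2 = (0.682228, -2.994227)
  → (1.368441, 0.674009)
(p(0.18), q(0.18)) ≈ (1.3684, 0.6740)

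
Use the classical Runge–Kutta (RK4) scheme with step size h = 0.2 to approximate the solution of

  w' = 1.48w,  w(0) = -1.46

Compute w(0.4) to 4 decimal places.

-2.6390

RK4: k1 = f(t_n, w_n); k2 = f(t_n + h/2, w_n + (h/2)·k1); k3 = f(t_n + h/2, w_n + (h/2)·k2); k4 = f(t_n + h, w_n + h·k3); w_{n+1} = w_n + (h/6)·(k1 + 2k2 + 2k3 + k4).
t=0.000000, w=-1.460000:
  k1 = f(0.000000, -1.460000) = -2.160800
  k2 = f(0.100000, -1.676080) = -2.480598
  k3 = f(0.100000, -1.708060) = -2.527929
  k4 = f(0.200000, -1.965586) = -2.909067
  w ← -1.460000 + (0.2/6)·(k1 + 2k2 + 2k3 + k4) = -1.962897
t=0.200000, w=-1.962897:
  k1 = f(0.200000, -1.962897) = -2.905088
  k2 = f(0.300000, -2.253406) = -3.335041
  k3 = f(0.300000, -2.296401) = -3.398674
  k4 = f(0.400000, -2.642632) = -3.911096
  w ← -1.962897 + (0.2/6)·(k1 + 2k2 + 2k3 + k4) = -2.639018
w(0.4) ≈ -2.6390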